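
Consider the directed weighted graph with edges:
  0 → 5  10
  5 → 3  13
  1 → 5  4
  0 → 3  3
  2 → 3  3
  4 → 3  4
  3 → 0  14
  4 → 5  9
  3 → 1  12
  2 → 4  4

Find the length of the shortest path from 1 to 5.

Candidate routes:
1 - 5: 4
Shortest: 4.

4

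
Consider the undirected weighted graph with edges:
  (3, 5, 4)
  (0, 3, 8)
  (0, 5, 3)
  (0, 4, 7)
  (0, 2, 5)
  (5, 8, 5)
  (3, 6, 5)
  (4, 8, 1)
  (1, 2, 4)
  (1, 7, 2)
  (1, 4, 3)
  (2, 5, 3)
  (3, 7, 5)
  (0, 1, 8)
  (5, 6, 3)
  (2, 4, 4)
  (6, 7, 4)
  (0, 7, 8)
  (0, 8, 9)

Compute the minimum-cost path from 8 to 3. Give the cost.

9

Some routes from 8 to 3:
8-4-1-2-5-3: 1 + 3 + 4 + 3 + 4 = 15
8-5-3: 5 + 4 = 9
8-4-1-7-3: 1 + 3 + 2 + 5 = 11
8-5-6-3: 5 + 3 + 5 = 13
8-4-2-5-3: 1 + 4 + 3 + 4 = 12
The minimum is 9.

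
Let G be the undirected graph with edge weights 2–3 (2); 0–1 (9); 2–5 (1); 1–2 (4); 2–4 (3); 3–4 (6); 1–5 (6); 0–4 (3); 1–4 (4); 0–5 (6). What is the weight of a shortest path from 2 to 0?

Checking several routes:
2 -> 4 -> 0: 3 + 3 = 6
2 -> 1 -> 4 -> 0: 4 + 4 + 3 = 11
2 -> 5 -> 0: 1 + 6 = 7
The minimum is 6.

6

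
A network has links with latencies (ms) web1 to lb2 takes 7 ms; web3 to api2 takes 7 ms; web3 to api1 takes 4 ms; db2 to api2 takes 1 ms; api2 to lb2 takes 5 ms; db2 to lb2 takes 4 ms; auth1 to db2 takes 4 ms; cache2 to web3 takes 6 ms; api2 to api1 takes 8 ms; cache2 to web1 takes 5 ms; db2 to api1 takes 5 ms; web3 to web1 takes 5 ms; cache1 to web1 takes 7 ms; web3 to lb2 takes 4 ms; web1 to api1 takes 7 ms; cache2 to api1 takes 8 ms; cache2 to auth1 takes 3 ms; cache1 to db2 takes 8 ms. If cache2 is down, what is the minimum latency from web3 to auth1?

Checking several routes:
web3→api2→lb2→db2→auth1: 7 + 5 + 4 + 4 = 20
web3→lb2→api2→db2→auth1: 4 + 5 + 1 + 4 = 14
web3→api1→db2→auth1: 4 + 5 + 4 = 13
web3→api2→db2→auth1: 7 + 1 + 4 = 12
web3→api1→api2→db2→auth1: 4 + 8 + 1 + 4 = 17
web3→lb2→db2→auth1: 4 + 4 + 4 = 12
Best route has total 12 ms.

12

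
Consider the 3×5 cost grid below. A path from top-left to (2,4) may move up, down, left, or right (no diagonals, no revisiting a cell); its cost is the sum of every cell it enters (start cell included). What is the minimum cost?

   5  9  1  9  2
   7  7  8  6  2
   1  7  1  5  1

Take [0,0] -> [1,0] -> [2,0] -> [2,1] -> [2,2] -> [2,3] -> [2,4] for a total of 5 + 7 + 1 + 7 + 1 + 5 + 1 = 27.

27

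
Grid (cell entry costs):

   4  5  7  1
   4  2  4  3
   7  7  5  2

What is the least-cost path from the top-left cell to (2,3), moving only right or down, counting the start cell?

Cheapest: (0,0) -> (1,0) -> (1,1) -> (1,2) -> (1,3) -> (2,3)
  4 + 4 + 2 + 4 + 3 + 2 = 19
(Top row then right column would cost 22.)

19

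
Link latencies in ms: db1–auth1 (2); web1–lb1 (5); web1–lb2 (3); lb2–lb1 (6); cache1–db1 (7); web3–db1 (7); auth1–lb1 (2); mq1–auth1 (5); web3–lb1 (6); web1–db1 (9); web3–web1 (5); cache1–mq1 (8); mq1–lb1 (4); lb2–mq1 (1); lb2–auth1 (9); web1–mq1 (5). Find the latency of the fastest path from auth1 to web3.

Checking several routes:
auth1 - lb1 - web1 - web3: 2 + 5 + 5 = 12
auth1 - db1 - web3: 2 + 7 = 9
auth1 - lb1 - web3: 2 + 6 = 8
auth1 - mq1 - lb2 - web1 - web3: 5 + 1 + 3 + 5 = 14
Best route has total 8 ms.

8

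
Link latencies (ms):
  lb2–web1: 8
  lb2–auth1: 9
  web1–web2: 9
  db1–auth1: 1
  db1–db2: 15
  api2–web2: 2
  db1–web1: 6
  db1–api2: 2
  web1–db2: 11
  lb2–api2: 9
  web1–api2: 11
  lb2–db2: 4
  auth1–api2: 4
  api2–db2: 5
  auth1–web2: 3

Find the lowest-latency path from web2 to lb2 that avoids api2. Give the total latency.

Checking several routes:
web2 -> web1 -> lb2: 9 + 8 = 17
web2 -> auth1 -> db1 -> web1 -> lb2: 3 + 1 + 6 + 8 = 18
web2 -> web1 -> db2 -> lb2: 9 + 11 + 4 = 24
web2 -> auth1 -> lb2: 3 + 9 = 12
web2 -> auth1 -> db1 -> db2 -> lb2: 3 + 1 + 15 + 4 = 23
Best route has total 12 ms.

12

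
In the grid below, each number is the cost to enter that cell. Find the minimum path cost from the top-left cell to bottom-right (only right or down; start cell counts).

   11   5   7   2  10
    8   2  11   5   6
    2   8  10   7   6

42

Best path: (0,0)→(0,1)→(0,2)→(0,3)→(1,3)→(1,4)→(2,4)
Cost: 11 + 5 + 7 + 2 + 5 + 6 + 6 = 42
For comparison, the top-then-right route costs 47.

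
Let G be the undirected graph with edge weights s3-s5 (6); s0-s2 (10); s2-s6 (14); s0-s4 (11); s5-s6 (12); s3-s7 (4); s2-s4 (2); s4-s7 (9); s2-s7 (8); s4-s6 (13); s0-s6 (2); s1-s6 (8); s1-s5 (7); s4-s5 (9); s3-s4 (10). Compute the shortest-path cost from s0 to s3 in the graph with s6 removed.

A few of the s0→s3 routes:
s0 - s2 - s4 - s3: 10 + 2 + 10 = 22
s0 - s2 - s7 - s3: 10 + 8 + 4 = 22
s0 - s4 - s3: 11 + 10 = 21
The minimum is 21.

21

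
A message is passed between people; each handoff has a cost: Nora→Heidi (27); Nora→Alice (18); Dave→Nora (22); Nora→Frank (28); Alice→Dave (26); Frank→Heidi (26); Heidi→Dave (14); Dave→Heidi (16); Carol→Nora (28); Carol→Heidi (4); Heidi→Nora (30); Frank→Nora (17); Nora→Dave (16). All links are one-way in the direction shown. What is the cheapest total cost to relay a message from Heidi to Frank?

58

Paths from Heidi to Frank:
Heidi -> Nora -> Frank: 30 + 28 = 58
Heidi -> Dave -> Nora -> Frank: 14 + 22 + 28 = 64
Best route has total 58.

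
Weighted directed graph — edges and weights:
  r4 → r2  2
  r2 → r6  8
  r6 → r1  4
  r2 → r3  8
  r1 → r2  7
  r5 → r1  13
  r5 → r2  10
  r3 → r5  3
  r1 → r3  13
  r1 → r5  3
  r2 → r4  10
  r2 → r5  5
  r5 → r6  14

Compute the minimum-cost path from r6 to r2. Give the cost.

11

Candidate routes:
r6-r1-r3-r5-r2: 4 + 13 + 3 + 10 = 30
r6-r1-r5-r2: 4 + 3 + 10 = 17
r6-r1-r2: 4 + 7 = 11
Shortest: 11.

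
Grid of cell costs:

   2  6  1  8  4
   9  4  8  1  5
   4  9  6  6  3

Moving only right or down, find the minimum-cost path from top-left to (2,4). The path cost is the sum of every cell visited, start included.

26

Cheapest: r0c0 r0c1 r0c2 r0c3 r1c3 r1c4 r2c4
  2 + 6 + 1 + 8 + 1 + 5 + 3 = 26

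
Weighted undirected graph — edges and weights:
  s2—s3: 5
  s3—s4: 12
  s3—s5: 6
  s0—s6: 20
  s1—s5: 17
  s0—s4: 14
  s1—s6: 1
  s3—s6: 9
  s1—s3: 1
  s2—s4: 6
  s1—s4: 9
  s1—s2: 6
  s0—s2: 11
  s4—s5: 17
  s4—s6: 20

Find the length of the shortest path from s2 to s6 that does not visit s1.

Some routes from s2 to s6 avoiding s1:
s2 - s4 - s3 - s6: 6 + 12 + 9 = 27
s2 - s4 - s6: 6 + 20 = 26
s2 - s3 - s6: 5 + 9 = 14
Best route has total 14.

14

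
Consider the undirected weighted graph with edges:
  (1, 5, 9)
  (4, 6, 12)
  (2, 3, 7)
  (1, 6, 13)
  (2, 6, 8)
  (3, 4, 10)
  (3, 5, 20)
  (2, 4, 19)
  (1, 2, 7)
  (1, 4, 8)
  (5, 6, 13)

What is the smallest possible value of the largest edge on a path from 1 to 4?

Comparing a few candidate routes:
1 - 2 - 6 - 4: max(7, 8, 12) = 12
1 - 2 - 3 - 4: max(7, 7, 10) = 10
1 - 4: max(8) = 8
1 - 5 - 6 - 4: max(9, 13, 12) = 13
The minimum achievable maximum is 8.

8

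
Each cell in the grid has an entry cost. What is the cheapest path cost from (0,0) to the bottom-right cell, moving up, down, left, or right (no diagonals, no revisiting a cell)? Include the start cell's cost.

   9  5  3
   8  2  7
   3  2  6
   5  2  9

29

One optimal route is r0c0 → r0c1 → r1c1 → r2c1 → r3c1 → r3c2.
Its cost is 9 + 5 + 2 + 2 + 2 + 9 = 29.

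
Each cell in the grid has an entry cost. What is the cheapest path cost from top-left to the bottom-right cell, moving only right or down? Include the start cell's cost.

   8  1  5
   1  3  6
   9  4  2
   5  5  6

24

Cheapest: (0,0)→(0,1)→(1,1)→(2,1)→(2,2)→(3,2)
  8 + 1 + 3 + 4 + 2 + 6 = 24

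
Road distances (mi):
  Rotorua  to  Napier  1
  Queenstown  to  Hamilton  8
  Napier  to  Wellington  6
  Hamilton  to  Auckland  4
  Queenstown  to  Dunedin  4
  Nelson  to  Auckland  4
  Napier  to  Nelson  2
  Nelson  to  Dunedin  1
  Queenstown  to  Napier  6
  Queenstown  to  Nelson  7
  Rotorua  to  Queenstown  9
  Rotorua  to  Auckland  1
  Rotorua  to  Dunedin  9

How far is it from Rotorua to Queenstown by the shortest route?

Checking several routes:
Rotorua -> Napier -> Queenstown: 1 + 6 = 7
Rotorua -> Auckland -> Nelson -> Queenstown: 1 + 4 + 7 = 12
Rotorua -> Napier -> Nelson -> Queenstown: 1 + 2 + 7 = 10
Rotorua -> Queenstown: 9
Rotorua -> Auckland -> Nelson -> Dunedin -> Queenstown: 1 + 4 + 1 + 4 = 10
Rotorua -> Napier -> Nelson -> Dunedin -> Queenstown: 1 + 2 + 1 + 4 = 8
Shortest: 7 mi.

7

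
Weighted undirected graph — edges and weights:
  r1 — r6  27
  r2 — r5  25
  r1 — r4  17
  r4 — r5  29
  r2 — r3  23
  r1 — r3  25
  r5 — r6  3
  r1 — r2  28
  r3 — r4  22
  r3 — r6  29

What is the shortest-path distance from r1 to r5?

Some routes from r1 to r5:
r1 -> r2 -> r5: 28 + 25 = 53
r1 -> r3 -> r6 -> r5: 25 + 29 + 3 = 57
r1 -> r6 -> r5: 27 + 3 = 30
r1 -> r4 -> r3 -> r6 -> r5: 17 + 22 + 29 + 3 = 71
r1 -> r4 -> r5: 17 + 29 = 46
Best route has total 30.

30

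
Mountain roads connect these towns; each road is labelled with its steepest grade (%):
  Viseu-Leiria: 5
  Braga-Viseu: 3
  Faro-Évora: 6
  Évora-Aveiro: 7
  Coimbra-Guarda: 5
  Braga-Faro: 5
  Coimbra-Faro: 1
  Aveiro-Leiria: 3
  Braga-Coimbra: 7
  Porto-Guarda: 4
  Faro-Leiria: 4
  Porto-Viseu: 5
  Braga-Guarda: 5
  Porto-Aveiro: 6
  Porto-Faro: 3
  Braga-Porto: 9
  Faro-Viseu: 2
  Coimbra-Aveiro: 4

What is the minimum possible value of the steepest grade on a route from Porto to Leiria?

Some routes from Porto to Leiria:
Porto→Faro→Leiria: max(3, 4) = 4
Porto→Faro→Viseu→Leiria: max(3, 2, 5) = 5
Porto→Faro→Viseu→Braga→Guarda→Coimbra→Aveiro→Leiria: max(3, 2, 3, 5, 5, 4, 3) = 5
Porto→Faro→Coimbra→Guarda→Braga→Viseu→Leiria: max(3, 1, 5, 5, 3, 5) = 5
Porto→Faro→Coimbra→Aveiro→Leiria: max(3, 1, 4, 3) = 4
The minimum achievable maximum is 4%.

4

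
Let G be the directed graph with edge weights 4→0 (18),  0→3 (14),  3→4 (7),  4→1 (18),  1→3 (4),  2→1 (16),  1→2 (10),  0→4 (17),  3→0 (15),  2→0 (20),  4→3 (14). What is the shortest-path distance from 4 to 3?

Candidate routes:
4→0→3: 18 + 14 = 32
4→1→2→0→3: 18 + 10 + 20 + 14 = 62
4→3: 14
4→1→3: 18 + 4 = 22
The minimum is 14.

14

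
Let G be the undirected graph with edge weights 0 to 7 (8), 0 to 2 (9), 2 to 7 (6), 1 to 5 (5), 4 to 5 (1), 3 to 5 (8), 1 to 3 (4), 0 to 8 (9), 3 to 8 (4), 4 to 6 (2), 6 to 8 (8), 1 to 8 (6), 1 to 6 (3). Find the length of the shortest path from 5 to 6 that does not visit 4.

Comparing a few candidate routes:
5-1-6: 5 + 3 = 8
5-3-1-6: 8 + 4 + 3 = 15
5-1-8-6: 5 + 6 + 8 = 19
Shortest: 8.

8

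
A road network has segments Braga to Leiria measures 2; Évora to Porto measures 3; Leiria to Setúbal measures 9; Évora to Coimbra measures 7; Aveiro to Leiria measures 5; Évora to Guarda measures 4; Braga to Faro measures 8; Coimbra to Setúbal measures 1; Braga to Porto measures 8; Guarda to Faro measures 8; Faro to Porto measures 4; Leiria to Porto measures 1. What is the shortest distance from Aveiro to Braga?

7

Checking several routes:
Aveiro - Leiria - Porto - Faro - Braga: 5 + 1 + 4 + 8 = 18
Aveiro - Leiria - Porto - Braga: 5 + 1 + 8 = 14
Aveiro - Leiria - Braga: 5 + 2 = 7
Shortest: 7.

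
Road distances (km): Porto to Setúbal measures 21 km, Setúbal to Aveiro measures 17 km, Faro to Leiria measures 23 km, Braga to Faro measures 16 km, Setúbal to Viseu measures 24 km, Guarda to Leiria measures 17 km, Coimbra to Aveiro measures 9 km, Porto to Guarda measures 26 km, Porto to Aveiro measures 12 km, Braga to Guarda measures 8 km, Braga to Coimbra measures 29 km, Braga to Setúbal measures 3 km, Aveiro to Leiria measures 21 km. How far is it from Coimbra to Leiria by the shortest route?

30

Checking several routes:
Coimbra -> Braga -> Faro -> Leiria: 29 + 16 + 23 = 68
Coimbra -> Aveiro -> Leiria: 9 + 21 = 30
Coimbra -> Braga -> Guarda -> Leiria: 29 + 8 + 17 = 54
Coimbra -> Aveiro -> Setúbal -> Braga -> Guarda -> Leiria: 9 + 17 + 3 + 8 + 17 = 54
Coimbra -> Aveiro -> Porto -> Guarda -> Leiria: 9 + 12 + 26 + 17 = 64
Coimbra -> Aveiro -> Setúbal -> Braga -> Faro -> Leiria: 9 + 17 + 3 + 16 + 23 = 68
The minimum is 30 km.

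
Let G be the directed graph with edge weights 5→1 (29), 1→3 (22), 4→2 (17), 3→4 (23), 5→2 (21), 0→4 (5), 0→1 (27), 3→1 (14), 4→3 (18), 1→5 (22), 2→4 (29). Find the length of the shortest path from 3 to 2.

Candidate routes:
3→1→5→2: 14 + 22 + 21 = 57
3→4→2: 23 + 17 = 40
Shortest: 40.

40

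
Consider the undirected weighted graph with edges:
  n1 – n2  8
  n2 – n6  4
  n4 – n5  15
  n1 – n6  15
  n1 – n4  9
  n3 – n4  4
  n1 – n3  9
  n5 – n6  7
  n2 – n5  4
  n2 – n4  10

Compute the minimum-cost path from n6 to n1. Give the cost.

12

Some routes from n6 to n1:
n6 -> n2 -> n1: 4 + 8 = 12
n6 -> n2 -> n4 -> n1: 4 + 10 + 9 = 23
n6 -> n5 -> n2 -> n4 -> n1: 7 + 4 + 10 + 9 = 30
n6 -> n1: 15
n6 -> n2 -> n4 -> n3 -> n1: 4 + 10 + 4 + 9 = 27
n6 -> n5 -> n2 -> n1: 7 + 4 + 8 = 19
The minimum is 12.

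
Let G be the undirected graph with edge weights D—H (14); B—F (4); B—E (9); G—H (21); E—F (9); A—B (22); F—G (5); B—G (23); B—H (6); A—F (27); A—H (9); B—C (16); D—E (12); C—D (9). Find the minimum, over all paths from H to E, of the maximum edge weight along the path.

A few of the H→E routes:
H → D → E: max(14, 12) = 14
H → B → F → E: max(6, 4, 9) = 9
H → B → E: max(6, 9) = 9
Best route has worst link 9.

9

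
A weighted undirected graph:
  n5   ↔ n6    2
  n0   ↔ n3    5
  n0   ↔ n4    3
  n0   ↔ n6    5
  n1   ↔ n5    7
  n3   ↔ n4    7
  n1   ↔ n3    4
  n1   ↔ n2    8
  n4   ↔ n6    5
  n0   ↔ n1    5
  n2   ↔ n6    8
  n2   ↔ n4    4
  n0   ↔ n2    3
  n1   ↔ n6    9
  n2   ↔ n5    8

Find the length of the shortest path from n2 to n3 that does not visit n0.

Comparing a few candidate routes:
n2 -> n1 -> n3: 8 + 4 = 12
n2 -> n6 -> n4 -> n3: 8 + 5 + 7 = 20
n2 -> n4 -> n3: 4 + 7 = 11
n2 -> n5 -> n1 -> n3: 8 + 7 + 4 = 19
Shortest: 11.

11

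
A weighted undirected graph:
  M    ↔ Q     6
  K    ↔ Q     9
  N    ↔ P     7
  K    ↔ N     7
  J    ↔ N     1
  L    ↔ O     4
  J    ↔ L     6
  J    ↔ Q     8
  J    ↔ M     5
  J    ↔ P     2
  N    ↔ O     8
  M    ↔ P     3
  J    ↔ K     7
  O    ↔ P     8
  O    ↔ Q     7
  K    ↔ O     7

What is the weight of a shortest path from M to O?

Comparing a few candidate routes:
M - Q - O: 6 + 7 = 13
M - P - J - N - O: 3 + 2 + 1 + 8 = 14
M - P - O: 3 + 8 = 11
Best route has total 11.

11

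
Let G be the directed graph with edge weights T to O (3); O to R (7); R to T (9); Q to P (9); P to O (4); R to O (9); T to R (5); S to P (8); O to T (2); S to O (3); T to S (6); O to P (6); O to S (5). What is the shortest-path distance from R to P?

Checking several routes:
R → T → O → P: 9 + 3 + 6 = 18
R → O → P: 9 + 6 = 15
R → T → S → P: 9 + 6 + 8 = 23
R → T → S → O → P: 9 + 6 + 3 + 6 = 24
R → O → S → P: 9 + 5 + 8 = 22
Shortest: 15.

15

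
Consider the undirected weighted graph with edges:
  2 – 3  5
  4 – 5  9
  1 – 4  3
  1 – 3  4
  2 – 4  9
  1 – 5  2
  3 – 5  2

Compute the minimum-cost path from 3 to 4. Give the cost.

7

Comparing a few candidate routes:
3 - 5 - 1 - 4: 2 + 2 + 3 = 7
3 - 2 - 4: 5 + 9 = 14
3 - 1 - 4: 4 + 3 = 7
3 - 5 - 4: 2 + 9 = 11
The minimum is 7.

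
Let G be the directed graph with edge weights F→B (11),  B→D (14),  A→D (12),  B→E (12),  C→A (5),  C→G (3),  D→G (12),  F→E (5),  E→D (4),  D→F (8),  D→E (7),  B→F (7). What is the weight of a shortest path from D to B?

Paths from D to B:
D→F→B: 8 + 11 = 19
The minimum is 19.

19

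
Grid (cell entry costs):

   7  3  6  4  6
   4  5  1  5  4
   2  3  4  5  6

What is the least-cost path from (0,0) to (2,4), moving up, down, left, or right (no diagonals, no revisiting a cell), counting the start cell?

31

Best path: r0c0 r0c1 r1c1 r1c2 r1c3 r1c4 r2c4
Cost: 7 + 3 + 5 + 1 + 5 + 4 + 6 = 31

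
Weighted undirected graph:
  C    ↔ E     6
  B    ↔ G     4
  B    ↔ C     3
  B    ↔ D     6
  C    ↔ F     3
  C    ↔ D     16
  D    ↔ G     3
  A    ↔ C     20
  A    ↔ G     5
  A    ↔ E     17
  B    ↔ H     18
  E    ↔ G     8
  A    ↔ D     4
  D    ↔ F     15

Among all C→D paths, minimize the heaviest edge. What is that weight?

4

A few of the C→D routes:
C -> B -> G -> D: max(3, 4, 3) = 4
C -> B -> D: max(3, 6) = 6
C -> B -> G -> A -> D: max(3, 4, 5, 4) = 5
Smallest bottleneck: 4.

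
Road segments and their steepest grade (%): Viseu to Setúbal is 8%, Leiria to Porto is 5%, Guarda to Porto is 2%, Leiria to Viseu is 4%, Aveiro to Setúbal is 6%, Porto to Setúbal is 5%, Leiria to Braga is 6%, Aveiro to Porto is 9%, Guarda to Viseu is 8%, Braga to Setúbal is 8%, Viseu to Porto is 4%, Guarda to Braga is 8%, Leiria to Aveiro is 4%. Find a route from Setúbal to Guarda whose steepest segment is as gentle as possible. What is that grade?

5

Checking several routes:
Setúbal → Aveiro → Leiria → Porto → Guarda: max(6, 4, 5, 2) = 6
Setúbal → Braga → Leiria → Porto → Viseu → Guarda: max(8, 6, 5, 4, 8) = 8
Setúbal → Aveiro → Leiria → Viseu → Porto → Guarda: max(6, 4, 4, 4, 2) = 6
Setúbal → Porto → Guarda: max(5, 2) = 5
The minimum achievable maximum is 5%.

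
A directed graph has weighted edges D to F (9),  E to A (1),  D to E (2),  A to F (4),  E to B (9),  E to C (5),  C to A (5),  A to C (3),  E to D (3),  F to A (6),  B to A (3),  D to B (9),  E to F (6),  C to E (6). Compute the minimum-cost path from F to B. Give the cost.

24

Candidate routes:
F - A - C - E - D - B: 6 + 3 + 6 + 3 + 9 = 27
F - A - C - E - B: 6 + 3 + 6 + 9 = 24
Best route has total 24.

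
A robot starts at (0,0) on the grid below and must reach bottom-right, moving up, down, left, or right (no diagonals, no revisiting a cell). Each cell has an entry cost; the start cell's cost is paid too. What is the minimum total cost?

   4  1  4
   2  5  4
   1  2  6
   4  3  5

17

Take [0,0] -> [1,0] -> [2,0] -> [2,1] -> [3,1] -> [3,2] for a total of 4 + 2 + 1 + 2 + 3 + 5 = 17.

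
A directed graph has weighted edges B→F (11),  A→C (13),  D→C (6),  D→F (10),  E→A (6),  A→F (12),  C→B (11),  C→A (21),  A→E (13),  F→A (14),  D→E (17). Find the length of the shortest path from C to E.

Candidate routes:
C-A-E: 21 + 13 = 34
C-B-F-A-E: 11 + 11 + 14 + 13 = 49
Best route has total 34.

34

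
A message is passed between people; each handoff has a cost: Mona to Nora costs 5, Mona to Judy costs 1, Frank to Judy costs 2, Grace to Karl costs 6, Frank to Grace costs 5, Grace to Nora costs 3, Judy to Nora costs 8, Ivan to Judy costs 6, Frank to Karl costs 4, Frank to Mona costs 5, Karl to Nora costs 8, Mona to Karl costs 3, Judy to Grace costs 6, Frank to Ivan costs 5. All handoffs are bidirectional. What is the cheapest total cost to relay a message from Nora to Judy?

6

Checking several routes:
Nora - Mona - Judy: 5 + 1 = 6
Nora - Judy: 8
Nora - Grace - Judy: 3 + 6 = 9
The minimum is 6.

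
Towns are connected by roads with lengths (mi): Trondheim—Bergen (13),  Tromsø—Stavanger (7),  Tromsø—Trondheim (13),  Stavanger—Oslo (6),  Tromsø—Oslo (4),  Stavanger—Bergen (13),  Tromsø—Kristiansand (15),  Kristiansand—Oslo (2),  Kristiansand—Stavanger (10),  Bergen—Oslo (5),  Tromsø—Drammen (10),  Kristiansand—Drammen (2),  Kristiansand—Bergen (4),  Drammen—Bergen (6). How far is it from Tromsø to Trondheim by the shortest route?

Checking several routes:
Tromsø - Oslo - Kristiansand - Bergen - Trondheim: 4 + 2 + 4 + 13 = 23
Tromsø - Oslo - Bergen - Trondheim: 4 + 5 + 13 = 22
Tromsø - Trondheim: 13
Tromsø - Drammen - Kristiansand - Bergen - Trondheim: 10 + 2 + 4 + 13 = 29
Tromsø - Drammen - Bergen - Trondheim: 10 + 6 + 13 = 29
Tromsø - Oslo - Kristiansand - Drammen - Bergen - Trondheim: 4 + 2 + 2 + 6 + 13 = 27
Shortest: 13 mi.

13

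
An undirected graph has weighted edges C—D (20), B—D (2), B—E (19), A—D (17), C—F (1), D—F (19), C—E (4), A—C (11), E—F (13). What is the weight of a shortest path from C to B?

Comparing a few candidate routes:
C→E→B: 4 + 19 = 23
C→D→B: 20 + 2 = 22
C→A→D→B: 11 + 17 + 2 = 30
C→F→D→B: 1 + 19 + 2 = 22
Best route has total 22.

22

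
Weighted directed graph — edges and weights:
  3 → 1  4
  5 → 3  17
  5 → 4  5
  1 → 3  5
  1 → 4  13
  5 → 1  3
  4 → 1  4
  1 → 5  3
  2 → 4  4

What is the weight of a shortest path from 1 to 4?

8

Candidate routes:
1 -> 4: 13
1 -> 5 -> 4: 3 + 5 = 8
Best route has total 8.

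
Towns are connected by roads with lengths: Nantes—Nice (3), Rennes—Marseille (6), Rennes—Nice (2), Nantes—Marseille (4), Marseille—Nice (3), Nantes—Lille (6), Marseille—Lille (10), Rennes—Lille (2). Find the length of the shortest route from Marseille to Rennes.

5

A few of the Marseille→Rennes routes:
Marseille-Nice-Nantes-Lille-Rennes: 3 + 3 + 6 + 2 = 14
Marseille-Nantes-Nice-Rennes: 4 + 3 + 2 = 9
Marseille-Nice-Rennes: 3 + 2 = 5
Marseille-Lille-Rennes: 10 + 2 = 12
Marseille-Nantes-Lille-Rennes: 4 + 6 + 2 = 12
Marseille-Rennes: 6
The minimum is 5.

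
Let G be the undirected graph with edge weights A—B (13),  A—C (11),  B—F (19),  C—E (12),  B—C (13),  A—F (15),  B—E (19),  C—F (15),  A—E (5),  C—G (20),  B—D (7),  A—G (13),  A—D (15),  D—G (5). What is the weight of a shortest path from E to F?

Some routes from E to F:
E → A → F: 5 + 15 = 20
E → C → F: 12 + 15 = 27
E → A → C → F: 5 + 11 + 15 = 31
The minimum is 20.

20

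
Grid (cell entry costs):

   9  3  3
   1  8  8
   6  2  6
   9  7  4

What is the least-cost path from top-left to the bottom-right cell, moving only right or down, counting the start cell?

Path (0,0)→(1,0)→(2,0)→(2,1)→(2,2)→(3,2): 9 + 1 + 6 + 2 + 6 + 4 = 28.
(Top row then right column would cost 33.)

28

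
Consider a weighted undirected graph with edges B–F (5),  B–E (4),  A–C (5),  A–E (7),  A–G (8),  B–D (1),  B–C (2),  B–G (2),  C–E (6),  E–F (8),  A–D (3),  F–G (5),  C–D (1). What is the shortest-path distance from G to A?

6

Comparing a few candidate routes:
G-B-C-D-A: 2 + 2 + 1 + 3 = 8
G-B-D-A: 2 + 1 + 3 = 6
G-A: 8
G-B-C-A: 2 + 2 + 5 = 9
G-B-D-C-A: 2 + 1 + 1 + 5 = 9
Shortest: 6.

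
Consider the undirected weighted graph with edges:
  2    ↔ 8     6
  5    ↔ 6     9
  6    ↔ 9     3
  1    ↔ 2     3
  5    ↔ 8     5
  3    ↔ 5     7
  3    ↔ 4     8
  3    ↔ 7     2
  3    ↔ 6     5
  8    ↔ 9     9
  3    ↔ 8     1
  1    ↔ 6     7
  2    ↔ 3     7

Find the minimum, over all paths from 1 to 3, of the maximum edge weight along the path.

Comparing a few candidate routes:
1 - 2 - 3: max(3, 7) = 7
1 - 2 - 8 - 5 - 3: max(3, 6, 5, 7) = 7
1 - 2 - 8 - 3: max(3, 6, 1) = 6
1 - 6 - 3: max(7, 5) = 7
Smallest bottleneck: 6.

6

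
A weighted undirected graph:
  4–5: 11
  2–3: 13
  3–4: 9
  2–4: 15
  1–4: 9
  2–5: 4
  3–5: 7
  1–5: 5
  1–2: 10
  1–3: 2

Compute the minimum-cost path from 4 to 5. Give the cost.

Some routes from 4 to 5:
4 -> 3 -> 1 -> 5: 9 + 2 + 5 = 16
4 -> 3 -> 5: 9 + 7 = 16
4 -> 5: 11
4 -> 1 -> 5: 9 + 5 = 14
Shortest: 11.

11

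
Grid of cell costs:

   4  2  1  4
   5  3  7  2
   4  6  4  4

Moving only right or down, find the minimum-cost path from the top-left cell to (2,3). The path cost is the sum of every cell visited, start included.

17

Best path: [0,0] → [0,1] → [0,2] → [0,3] → [1,3] → [2,3]
Cost: 4 + 2 + 1 + 4 + 2 + 4 = 17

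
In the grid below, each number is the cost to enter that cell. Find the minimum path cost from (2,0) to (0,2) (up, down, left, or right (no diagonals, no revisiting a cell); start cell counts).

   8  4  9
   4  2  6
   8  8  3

Best path: (2,0) (1,0) (1,1) (0,1) (0,2)
Cost: 8 + 4 + 2 + 4 + 9 = 27

27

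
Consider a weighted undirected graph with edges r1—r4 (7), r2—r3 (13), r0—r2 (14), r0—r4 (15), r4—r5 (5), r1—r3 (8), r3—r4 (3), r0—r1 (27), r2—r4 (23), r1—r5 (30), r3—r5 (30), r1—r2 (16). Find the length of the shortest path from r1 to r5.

Comparing a few candidate routes:
r1-r4-r5: 7 + 5 = 12
r1-r5: 30
r1-r3-r4-r5: 8 + 3 + 5 = 16
Shortest: 12.

12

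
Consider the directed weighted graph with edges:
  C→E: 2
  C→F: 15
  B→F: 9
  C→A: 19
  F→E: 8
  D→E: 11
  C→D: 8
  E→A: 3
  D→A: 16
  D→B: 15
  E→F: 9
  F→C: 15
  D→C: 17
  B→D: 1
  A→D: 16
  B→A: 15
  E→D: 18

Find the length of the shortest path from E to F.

Paths from E to F:
E→D→B→F: 18 + 15 + 9 = 42
E→A→D→C→F: 3 + 16 + 17 + 15 = 51
E→D→C→F: 18 + 17 + 15 = 50
E→A→D→B→F: 3 + 16 + 15 + 9 = 43
E→F: 9
Shortest: 9.

9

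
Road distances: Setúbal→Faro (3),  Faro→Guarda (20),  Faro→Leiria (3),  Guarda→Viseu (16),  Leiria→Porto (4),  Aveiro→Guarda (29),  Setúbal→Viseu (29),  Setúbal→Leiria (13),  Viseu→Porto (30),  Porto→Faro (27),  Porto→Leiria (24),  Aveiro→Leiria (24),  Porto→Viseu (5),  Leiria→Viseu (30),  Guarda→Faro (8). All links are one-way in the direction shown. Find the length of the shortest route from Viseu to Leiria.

Paths from Viseu to Leiria:
Viseu→Porto→Faro→Leiria: 30 + 27 + 3 = 60
Viseu→Porto→Leiria: 30 + 24 = 54
Best route has total 54.

54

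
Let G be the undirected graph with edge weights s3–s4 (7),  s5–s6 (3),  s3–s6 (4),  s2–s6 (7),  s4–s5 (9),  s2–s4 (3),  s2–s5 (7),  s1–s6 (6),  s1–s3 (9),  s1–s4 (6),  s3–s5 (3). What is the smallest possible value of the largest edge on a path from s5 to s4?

Checking several routes:
s5 -> s3 -> s6 -> s1 -> s4: max(3, 4, 6, 6) = 6
s5 -> s6 -> s2 -> s4: max(3, 7, 3) = 7
s5 -> s3 -> s4: max(3, 7) = 7
s5 -> s3 -> s6 -> s2 -> s4: max(3, 4, 7, 3) = 7
s5 -> s6 -> s1 -> s4: max(3, 6, 6) = 6
Best route has worst link 6.

6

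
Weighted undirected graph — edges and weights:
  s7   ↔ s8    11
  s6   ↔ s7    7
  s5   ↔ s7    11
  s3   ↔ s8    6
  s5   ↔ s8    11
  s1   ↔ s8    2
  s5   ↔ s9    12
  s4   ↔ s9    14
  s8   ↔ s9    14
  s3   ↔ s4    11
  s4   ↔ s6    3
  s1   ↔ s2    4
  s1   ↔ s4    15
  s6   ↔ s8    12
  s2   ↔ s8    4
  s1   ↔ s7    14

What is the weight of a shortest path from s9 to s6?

Comparing a few candidate routes:
s9 - s5 - s7 - s6: 12 + 11 + 7 = 30
s9 - s4 - s6: 14 + 3 = 17
s9 - s8 - s6: 14 + 12 = 26
The minimum is 17.

17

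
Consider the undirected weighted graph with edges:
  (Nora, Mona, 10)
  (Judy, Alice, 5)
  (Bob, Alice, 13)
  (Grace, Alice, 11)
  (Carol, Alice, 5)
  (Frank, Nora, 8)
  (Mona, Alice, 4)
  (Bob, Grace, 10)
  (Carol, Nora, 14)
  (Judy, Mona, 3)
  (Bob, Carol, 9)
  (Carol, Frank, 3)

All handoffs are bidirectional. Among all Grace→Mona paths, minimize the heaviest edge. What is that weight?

Checking several routes:
Grace -> Bob -> Carol -> Alice -> Judy -> Mona: max(10, 9, 5, 5, 3) = 10
Grace -> Bob -> Carol -> Alice -> Mona: max(10, 9, 5, 4) = 10
Grace -> Bob -> Carol -> Frank -> Nora -> Mona: max(10, 9, 3, 8, 10) = 10
Best route has worst link 10.

10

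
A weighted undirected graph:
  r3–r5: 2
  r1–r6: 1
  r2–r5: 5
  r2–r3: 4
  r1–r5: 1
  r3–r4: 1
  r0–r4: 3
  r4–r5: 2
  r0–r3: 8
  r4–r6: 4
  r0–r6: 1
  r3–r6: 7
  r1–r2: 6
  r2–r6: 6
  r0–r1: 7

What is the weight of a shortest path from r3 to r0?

A few of the r3→r0 routes:
r3 -> r4 -> r5 -> r1 -> r6 -> r0: 1 + 2 + 1 + 1 + 1 = 6
r3 -> r4 -> r0: 1 + 3 = 4
r3 -> r5 -> r1 -> r6 -> r0: 2 + 1 + 1 + 1 = 5
r3 -> r4 -> r6 -> r0: 1 + 4 + 1 = 6
Shortest: 4.

4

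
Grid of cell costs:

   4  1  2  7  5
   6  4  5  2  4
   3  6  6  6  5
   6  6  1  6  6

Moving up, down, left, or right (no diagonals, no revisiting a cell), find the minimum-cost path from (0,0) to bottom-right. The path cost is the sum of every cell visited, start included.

29

Cheapest: (0,0) (0,1) (0,2) (1,2) (1,3) (1,4) (2,4) (3,4)
  4 + 1 + 2 + 5 + 2 + 4 + 5 + 6 = 29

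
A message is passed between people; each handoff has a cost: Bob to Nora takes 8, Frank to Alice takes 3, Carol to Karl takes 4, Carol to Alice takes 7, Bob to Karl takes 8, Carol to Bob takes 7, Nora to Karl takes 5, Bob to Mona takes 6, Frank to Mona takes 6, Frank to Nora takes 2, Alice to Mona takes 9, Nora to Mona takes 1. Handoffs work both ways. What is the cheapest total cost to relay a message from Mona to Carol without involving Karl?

13

Some routes from Mona to Carol avoiding Karl:
Mona -> Bob -> Carol: 6 + 7 = 13
Mona -> Nora -> Frank -> Alice -> Carol: 1 + 2 + 3 + 7 = 13
Mona -> Nora -> Bob -> Carol: 1 + 8 + 7 = 16
Best route has total 13.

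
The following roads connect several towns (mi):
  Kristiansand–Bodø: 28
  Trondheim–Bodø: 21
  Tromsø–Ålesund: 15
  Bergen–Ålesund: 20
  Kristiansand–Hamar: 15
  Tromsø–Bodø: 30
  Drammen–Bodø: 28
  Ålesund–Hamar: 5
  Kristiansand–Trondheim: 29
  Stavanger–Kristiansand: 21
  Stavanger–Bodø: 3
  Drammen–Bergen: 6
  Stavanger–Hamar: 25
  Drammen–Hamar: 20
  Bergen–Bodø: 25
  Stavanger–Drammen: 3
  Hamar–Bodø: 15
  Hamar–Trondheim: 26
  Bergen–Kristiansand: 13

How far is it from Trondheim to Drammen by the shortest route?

27

Some routes from Trondheim to Drammen:
Trondheim -> Bodø -> Stavanger -> Drammen: 21 + 3 + 3 = 27
Trondheim -> Kristiansand -> Bergen -> Drammen: 29 + 13 + 6 = 48
Trondheim -> Hamar -> Bodø -> Stavanger -> Drammen: 26 + 15 + 3 + 3 = 47
Trondheim -> Hamar -> Drammen: 26 + 20 = 46
Best route has total 27 mi.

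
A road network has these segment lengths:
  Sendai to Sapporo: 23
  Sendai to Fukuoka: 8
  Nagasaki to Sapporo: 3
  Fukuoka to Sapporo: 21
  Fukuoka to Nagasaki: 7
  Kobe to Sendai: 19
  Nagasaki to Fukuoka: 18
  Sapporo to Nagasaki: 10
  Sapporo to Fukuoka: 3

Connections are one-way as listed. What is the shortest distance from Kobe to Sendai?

Paths from Kobe to Sendai:
Kobe-Sendai: 19
Best route has total 19.

19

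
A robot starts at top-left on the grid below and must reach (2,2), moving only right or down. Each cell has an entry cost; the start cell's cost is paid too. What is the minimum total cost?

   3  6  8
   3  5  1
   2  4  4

16

Path (0,0) (1,0) (1,1) (1,2) (2,2): 3 + 3 + 5 + 1 + 4 = 16.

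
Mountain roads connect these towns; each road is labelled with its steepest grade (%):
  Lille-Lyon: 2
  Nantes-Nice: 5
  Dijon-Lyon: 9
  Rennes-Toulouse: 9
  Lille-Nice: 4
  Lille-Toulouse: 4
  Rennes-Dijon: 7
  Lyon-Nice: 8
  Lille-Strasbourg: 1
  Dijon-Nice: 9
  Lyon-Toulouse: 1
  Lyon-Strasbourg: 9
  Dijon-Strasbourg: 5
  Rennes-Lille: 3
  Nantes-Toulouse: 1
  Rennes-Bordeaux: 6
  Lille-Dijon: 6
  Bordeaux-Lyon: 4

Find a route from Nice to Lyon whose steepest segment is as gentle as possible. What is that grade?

Some routes from Nice to Lyon:
Nice-Lille-Toulouse-Lyon: max(4, 4, 1) = 4
Nice-Nantes-Toulouse-Lille-Rennes-Bordeaux-Lyon: max(5, 1, 4, 3, 6, 4) = 6
Nice-Lille-Lyon: max(4, 2) = 4
Nice-Nantes-Toulouse-Lyon: max(5, 1, 1) = 5
Nice-Lille-Rennes-Bordeaux-Lyon: max(4, 3, 6, 4) = 6
Nice-Nantes-Toulouse-Lille-Lyon: max(5, 1, 4, 2) = 5
Best route has worst link 4%.

4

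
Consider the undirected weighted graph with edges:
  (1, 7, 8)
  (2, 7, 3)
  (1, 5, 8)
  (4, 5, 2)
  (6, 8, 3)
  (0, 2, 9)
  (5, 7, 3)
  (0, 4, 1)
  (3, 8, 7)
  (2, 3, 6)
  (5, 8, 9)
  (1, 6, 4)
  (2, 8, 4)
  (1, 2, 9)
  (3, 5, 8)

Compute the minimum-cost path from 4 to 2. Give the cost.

Comparing a few candidate routes:
4 → 0 → 2: 1 + 9 = 10
4 → 5 → 8 → 2: 2 + 9 + 4 = 15
4 → 5 → 7 → 2: 2 + 3 + 3 = 8
Best route has total 8.

8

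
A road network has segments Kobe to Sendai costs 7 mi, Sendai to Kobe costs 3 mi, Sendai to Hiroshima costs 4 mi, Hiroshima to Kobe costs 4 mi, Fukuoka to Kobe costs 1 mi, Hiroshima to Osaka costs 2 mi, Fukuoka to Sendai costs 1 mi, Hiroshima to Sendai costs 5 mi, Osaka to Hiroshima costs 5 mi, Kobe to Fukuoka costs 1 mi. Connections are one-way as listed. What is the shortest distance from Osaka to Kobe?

9

Candidate routes:
Osaka → Hiroshima → Kobe: 5 + 4 = 9
Osaka → Hiroshima → Sendai → Kobe: 5 + 5 + 3 = 13
Shortest: 9 mi.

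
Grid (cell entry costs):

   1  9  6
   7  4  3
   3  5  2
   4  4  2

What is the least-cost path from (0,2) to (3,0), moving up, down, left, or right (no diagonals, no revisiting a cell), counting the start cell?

Best path: (0,2) (1,2) (2,2) (3,2) (3,1) (3,0)
Cost: 6 + 3 + 2 + 2 + 4 + 4 = 21

21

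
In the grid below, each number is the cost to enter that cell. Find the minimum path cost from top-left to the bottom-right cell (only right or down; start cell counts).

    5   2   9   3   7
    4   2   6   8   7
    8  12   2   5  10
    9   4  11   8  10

Cheapest: [0,0]→[0,1]→[1,1]→[1,2]→[2,2]→[2,3]→[3,3]→[3,4]
  5 + 2 + 2 + 6 + 2 + 5 + 8 + 10 = 40

40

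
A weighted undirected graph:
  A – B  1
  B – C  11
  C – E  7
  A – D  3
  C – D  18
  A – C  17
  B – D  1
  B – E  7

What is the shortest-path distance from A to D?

2

Some routes from A to D:
A-C-B-D: 17 + 11 + 1 = 29
A-D: 3
A-B-D: 1 + 1 = 2
The minimum is 2.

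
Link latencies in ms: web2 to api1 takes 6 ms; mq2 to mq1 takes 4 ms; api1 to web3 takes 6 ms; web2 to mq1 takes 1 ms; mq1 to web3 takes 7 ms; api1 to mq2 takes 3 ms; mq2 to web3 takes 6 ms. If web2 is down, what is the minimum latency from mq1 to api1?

7

Paths from mq1 to api1 avoiding web2:
mq1 -> web3 -> api1: 7 + 6 = 13
mq1 -> mq2 -> api1: 4 + 3 = 7
mq1 -> web3 -> mq2 -> api1: 7 + 6 + 3 = 16
mq1 -> mq2 -> web3 -> api1: 4 + 6 + 6 = 16
The minimum is 7 ms.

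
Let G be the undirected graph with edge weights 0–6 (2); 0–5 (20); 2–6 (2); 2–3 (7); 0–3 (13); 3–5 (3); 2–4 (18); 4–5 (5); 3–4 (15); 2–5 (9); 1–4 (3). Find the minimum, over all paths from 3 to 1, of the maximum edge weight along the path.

5

Some routes from 3 to 1:
3 → 0 → 6 → 2 → 5 → 4 → 1: max(13, 2, 2, 9, 5, 3) = 13
3 → 4 → 1: max(15, 3) = 15
3 → 0 → 6 → 2 → 4 → 1: max(13, 2, 2, 18, 3) = 18
3 → 2 → 5 → 4 → 1: max(7, 9, 5, 3) = 9
3 → 5 → 4 → 1: max(3, 5, 3) = 5
Best route has worst link 5.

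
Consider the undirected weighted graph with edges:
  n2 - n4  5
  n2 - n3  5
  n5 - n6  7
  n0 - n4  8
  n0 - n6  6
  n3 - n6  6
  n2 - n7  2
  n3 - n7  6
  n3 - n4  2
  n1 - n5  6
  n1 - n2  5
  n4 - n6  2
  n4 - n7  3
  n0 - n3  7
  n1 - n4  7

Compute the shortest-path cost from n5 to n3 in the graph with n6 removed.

Comparing a few candidate routes:
n5 → n1 → n4 → n3: 6 + 7 + 2 = 15
n5 → n1 → n2 → n3: 6 + 5 + 5 = 16
n5 → n1 → n2 → n7 → n4 → n3: 6 + 5 + 2 + 3 + 2 = 18
Best route has total 15.

15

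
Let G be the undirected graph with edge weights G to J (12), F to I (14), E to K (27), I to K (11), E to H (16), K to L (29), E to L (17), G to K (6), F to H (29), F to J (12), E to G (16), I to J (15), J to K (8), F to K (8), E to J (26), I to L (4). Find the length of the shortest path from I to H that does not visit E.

43

Some routes from I to H avoiding E:
I - K - J - F - H: 11 + 8 + 12 + 29 = 60
I - F - H: 14 + 29 = 43
I - J - K - F - H: 15 + 8 + 8 + 29 = 60
I - J - F - H: 15 + 12 + 29 = 56
I - K - F - H: 11 + 8 + 29 = 48
Best route has total 43.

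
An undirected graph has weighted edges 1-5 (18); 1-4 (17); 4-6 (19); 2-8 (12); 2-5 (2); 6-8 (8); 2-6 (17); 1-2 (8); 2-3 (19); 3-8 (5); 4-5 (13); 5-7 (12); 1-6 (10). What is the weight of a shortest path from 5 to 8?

Some routes from 5 to 8:
5-2-1-6-8: 2 + 8 + 10 + 8 = 28
5-1-6-8: 18 + 10 + 8 = 36
5-2-3-8: 2 + 19 + 5 = 26
5-2-6-8: 2 + 17 + 8 = 27
5-1-2-8: 18 + 8 + 12 = 38
5-2-8: 2 + 12 = 14
Shortest: 14.

14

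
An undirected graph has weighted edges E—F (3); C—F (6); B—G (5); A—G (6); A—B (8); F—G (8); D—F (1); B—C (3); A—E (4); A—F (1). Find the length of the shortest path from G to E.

Comparing a few candidate routes:
G - B - A - F - E: 5 + 8 + 1 + 3 = 17
G - B - A - E: 5 + 8 + 4 = 17
G - A - E: 6 + 4 = 10
G - F - E: 8 + 3 = 11
G - F - A - E: 8 + 1 + 4 = 13
G - A - F - E: 6 + 1 + 3 = 10
The minimum is 10.

10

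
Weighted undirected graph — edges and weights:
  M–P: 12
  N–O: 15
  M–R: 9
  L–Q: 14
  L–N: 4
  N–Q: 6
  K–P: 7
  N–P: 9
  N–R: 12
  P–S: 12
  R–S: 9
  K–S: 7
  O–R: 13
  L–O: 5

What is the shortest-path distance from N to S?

21

Comparing a few candidate routes:
N -> O -> R -> S: 15 + 13 + 9 = 37
N -> R -> S: 12 + 9 = 21
N -> P -> S: 9 + 12 = 21
N -> P -> K -> S: 9 + 7 + 7 = 23
N -> L -> O -> R -> S: 4 + 5 + 13 + 9 = 31
Best route has total 21.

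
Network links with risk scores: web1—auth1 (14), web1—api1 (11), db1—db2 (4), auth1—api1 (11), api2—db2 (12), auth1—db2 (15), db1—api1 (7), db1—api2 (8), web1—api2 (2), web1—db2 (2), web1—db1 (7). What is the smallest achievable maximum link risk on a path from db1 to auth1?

11

A few of the db1→auth1 routes:
db1-db2-api2-web1-api1-auth1: max(4, 12, 2, 11, 11) = 12
db1-api1-auth1: max(7, 11) = 11
db1-db2-web1-api1-auth1: max(4, 2, 11, 11) = 11
db1-api2-web1-api1-auth1: max(8, 2, 11, 11) = 11
db1-api2-db2-web1-api1-auth1: max(8, 12, 2, 11, 11) = 12
db1-web1-api1-auth1: max(7, 11, 11) = 11
Smallest bottleneck: 11.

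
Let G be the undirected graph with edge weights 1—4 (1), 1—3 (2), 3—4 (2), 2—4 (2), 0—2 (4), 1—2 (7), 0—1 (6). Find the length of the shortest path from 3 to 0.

8

Comparing a few candidate routes:
3 - 1 - 4 - 2 - 0: 2 + 1 + 2 + 4 = 9
3 - 1 - 2 - 0: 2 + 7 + 4 = 13
3 - 4 - 2 - 0: 2 + 2 + 4 = 8
3 - 4 - 1 - 2 - 0: 2 + 1 + 7 + 4 = 14
3 - 4 - 1 - 0: 2 + 1 + 6 = 9
3 - 1 - 0: 2 + 6 = 8
Best route has total 8.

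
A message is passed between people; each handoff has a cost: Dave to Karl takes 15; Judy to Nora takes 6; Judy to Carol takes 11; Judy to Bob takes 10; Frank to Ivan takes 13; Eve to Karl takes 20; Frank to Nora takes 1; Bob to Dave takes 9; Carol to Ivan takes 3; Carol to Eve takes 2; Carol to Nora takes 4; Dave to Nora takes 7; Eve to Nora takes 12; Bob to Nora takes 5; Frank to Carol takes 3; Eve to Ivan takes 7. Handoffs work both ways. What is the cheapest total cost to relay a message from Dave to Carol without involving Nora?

A few of the Dave→Carol routes:
Dave-Bob-Judy-Carol: 9 + 10 + 11 = 30
Dave-Karl-Eve-Carol: 15 + 20 + 2 = 37
Dave-Karl-Eve-Ivan-Carol: 15 + 20 + 7 + 3 = 45
Best route has total 30.

30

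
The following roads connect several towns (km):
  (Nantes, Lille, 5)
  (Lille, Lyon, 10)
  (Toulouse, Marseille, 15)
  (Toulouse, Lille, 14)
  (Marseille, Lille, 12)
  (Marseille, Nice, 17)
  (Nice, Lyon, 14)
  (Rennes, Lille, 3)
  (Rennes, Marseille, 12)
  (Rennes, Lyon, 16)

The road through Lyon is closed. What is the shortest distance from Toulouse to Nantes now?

Candidate routes:
Toulouse → Marseille → Rennes → Lille → Nantes: 15 + 12 + 3 + 5 = 35
Toulouse → Lille → Nantes: 14 + 5 = 19
Toulouse → Marseille → Lille → Nantes: 15 + 12 + 5 = 32
Shortest: 19 km.

19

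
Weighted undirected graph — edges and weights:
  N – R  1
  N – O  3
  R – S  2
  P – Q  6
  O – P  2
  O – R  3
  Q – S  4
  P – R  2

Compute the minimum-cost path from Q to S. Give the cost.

4

Paths from Q to S:
Q - P - O - N - R - S: 6 + 2 + 3 + 1 + 2 = 14
Q - P - R - S: 6 + 2 + 2 = 10
Q - S: 4
Q - P - O - R - S: 6 + 2 + 3 + 2 = 13
Best route has total 4.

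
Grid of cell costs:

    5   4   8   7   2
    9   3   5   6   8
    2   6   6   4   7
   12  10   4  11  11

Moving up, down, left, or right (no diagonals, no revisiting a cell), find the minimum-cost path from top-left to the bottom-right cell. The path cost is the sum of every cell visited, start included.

45

Path [0,0] → [0,1] → [1,1] → [1,2] → [1,3] → [2,3] → [2,4] → [3,4]: 5 + 4 + 3 + 5 + 6 + 4 + 7 + 11 = 45.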